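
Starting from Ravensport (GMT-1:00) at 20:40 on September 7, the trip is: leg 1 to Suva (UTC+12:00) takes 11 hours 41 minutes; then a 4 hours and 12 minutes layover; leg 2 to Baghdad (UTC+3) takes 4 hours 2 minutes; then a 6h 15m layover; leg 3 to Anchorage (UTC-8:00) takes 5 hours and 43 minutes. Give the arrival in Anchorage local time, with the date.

21:33 on September 8

Convert departure to UTC: 20:40 + 1:00 = 21:40 UTC on Sep 7.
Add 11 hours 41 minutes leg 1 → 09:21 UTC (Sep 8).
Add 4 hours and 12 minutes layover in Suva → 13:33 UTC.
Add 4 hours 2 minutes leg 2 → 17:35 UTC.
Add 6 hours 15 minutes layover in Baghdad → 23:50 UTC.
Add 5 hours 43 minutes leg 3 → 05:33 UTC (Sep 9).
Anchorage is UTC−8:00, so local arrival = 05:33 − 8:00 = 21:33 on Sep 8.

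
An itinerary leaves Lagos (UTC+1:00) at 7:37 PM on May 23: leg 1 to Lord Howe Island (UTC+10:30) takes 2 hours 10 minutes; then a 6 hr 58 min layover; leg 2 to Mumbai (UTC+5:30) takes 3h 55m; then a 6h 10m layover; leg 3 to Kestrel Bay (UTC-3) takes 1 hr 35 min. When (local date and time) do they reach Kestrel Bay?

Convert departure to UTC: 7:37 PM − 1:00 = 6:37 PM UTC on May 23.
Add 2 hours and 10 minutes leg 1 → 8:47 PM UTC.
Add 6 hours and 58 minutes layover in Lord Howe Island → 3:45 AM UTC (May 24).
Add 3 hours 55 minutes leg 2 → 7:40 AM UTC.
Add 6 hours and 10 minutes layover in Mumbai → 1:50 PM UTC.
Add 1 hour 35 minutes leg 3 → 3:25 PM UTC.
Kestrel Bay is UTC−3:00, so local arrival = 3:25 PM − 3:00 = 12:25 PM on May 24.

12:25 PM on May 24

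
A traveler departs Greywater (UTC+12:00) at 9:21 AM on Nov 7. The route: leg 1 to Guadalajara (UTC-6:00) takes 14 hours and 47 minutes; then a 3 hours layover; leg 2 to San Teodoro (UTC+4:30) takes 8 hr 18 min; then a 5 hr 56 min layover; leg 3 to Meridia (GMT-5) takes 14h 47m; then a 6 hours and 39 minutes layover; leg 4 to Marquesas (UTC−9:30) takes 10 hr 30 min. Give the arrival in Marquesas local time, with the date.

Convert departure to UTC: 9:21 AM − 12:00 = 9:21 PM UTC on Nov 6.
Add 14 hours and 47 minutes leg 1 → 12:08 PM UTC (Nov 7).
Add 3 hours layover in Guadalajara → 3:08 PM UTC.
Add 8 hours and 18 minutes leg 2 → 11:26 PM UTC.
Add 5 hours and 56 minutes layover in San Teodoro → 5:22 AM UTC (Nov 8).
Add 14 hours and 47 minutes leg 3 → 8:09 PM UTC.
Add 6 hours and 39 minutes layover in Meridia → 2:48 AM UTC (Nov 9).
Add 10 hours 30 minutes leg 4 → 1:18 PM UTC.
Marquesas is UTC−9:30, so local arrival = 1:18 PM − 9:30 = 3:48 AM on Nov 9.

3:48 AM on November 9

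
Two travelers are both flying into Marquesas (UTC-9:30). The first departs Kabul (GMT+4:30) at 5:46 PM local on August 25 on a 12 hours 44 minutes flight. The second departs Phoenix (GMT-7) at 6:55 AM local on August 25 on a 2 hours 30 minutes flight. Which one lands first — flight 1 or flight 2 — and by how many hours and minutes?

Flight 1 in UTC: 5:46 PM − 4:30 = 1:16 PM on Aug 25.
+12 hours and 44 minutes → arrive 2:00 AM UTC on Aug 26.
Flight 2 in UTC: 6:55 AM + 7:00 = 1:55 PM on Aug 25.
+2 hours 30 minutes → arrive 4:25 PM UTC on Aug 25.
Flight 2 lands earlier by 9 hours 35 minutes.

the second, by 9 hours 35 minutes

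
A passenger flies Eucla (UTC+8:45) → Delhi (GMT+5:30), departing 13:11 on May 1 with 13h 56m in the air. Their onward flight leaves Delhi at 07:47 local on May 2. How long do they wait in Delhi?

Convert departure to UTC: 13:11 − 8:45 = 04:26 UTC on May 1.
Add 13 hours and 56 minutes flight time → 18:22 UTC.
Delhi is UTC+5:30, so local arrival = 18:22 + 5:30 = 23:52 on May 1.
Layover = 07:47 − 23:52 (+1 day) = 7 hours 55 minutes.

7 hours 55 minutes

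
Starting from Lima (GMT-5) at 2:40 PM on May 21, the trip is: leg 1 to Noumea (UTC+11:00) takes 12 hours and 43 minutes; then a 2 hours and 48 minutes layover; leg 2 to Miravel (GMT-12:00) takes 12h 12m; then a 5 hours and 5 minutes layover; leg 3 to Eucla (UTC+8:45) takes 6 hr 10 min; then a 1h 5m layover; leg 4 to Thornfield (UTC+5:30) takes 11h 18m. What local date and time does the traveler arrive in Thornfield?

4:31 AM on May 24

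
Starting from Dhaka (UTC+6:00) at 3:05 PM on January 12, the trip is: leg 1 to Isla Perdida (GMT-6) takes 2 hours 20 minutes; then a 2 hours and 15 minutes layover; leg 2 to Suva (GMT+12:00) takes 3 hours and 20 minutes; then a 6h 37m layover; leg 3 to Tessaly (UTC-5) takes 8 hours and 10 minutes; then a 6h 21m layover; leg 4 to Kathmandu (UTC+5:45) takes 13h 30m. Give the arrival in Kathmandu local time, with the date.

9:23 AM on Jan 14

Convert departure to UTC: 3:05 PM − 6:00 = 9:05 AM UTC on Jan 12.
Add 2 hours 20 minutes leg 1 → 11:25 AM UTC.
Add 2 hours and 15 minutes layover in Isla Perdida → 1:40 PM UTC.
Add 3 hours and 20 minutes leg 2 → 5:00 PM UTC.
Add 6 hours 37 minutes layover in Suva → 11:37 PM UTC.
Add 8 hours and 10 minutes leg 3 → 7:47 AM UTC (Jan 13).
Add 6 hours 21 minutes layover in Tessaly → 2:08 PM UTC.
Add 13 hours and 30 minutes leg 4 → 3:38 AM UTC (Jan 14).
Kathmandu is UTC+5:45, so local arrival = 3:38 AM + 5:45 = 9:23 AM on Jan 14.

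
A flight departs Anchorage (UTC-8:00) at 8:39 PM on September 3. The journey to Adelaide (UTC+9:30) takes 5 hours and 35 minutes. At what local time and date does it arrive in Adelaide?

7:44 PM on Sep 4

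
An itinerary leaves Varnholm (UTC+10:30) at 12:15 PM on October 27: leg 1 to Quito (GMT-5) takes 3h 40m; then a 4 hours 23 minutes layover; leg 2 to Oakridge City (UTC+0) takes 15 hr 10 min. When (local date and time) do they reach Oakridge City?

12:58 AM on Oct 28

Convert departure to UTC: 12:15 PM − 10:30 = 1:45 AM UTC on Oct 27.
Add 3 hours and 40 minutes leg 1 → 5:25 AM UTC.
Add 4 hours and 23 minutes layover in Quito → 9:48 AM UTC.
Add 15 hours 10 minutes leg 2 → 12:58 AM UTC (Oct 28).
Oakridge City is UTC+0, so local arrival is the same: 12:58 AM on Oct 28.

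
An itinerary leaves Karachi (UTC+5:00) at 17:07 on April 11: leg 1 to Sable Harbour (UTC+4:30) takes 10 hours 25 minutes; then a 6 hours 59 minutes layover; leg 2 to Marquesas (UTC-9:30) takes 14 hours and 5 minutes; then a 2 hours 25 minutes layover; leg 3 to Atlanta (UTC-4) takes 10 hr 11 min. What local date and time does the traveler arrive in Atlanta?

Convert departure to UTC: 17:07 − 5:00 = 12:07 UTC on Apr 11.
Add 10 hours and 25 minutes leg 1 → 22:32 UTC.
Add 6 hours 59 minutes layover in Sable Harbour → 05:31 UTC (Apr 12).
Add 14 hours 5 minutes leg 2 → 19:36 UTC.
Add 2 hours and 25 minutes layover in Marquesas → 22:01 UTC.
Add 10 hours and 11 minutes leg 3 → 08:12 UTC (Apr 13).
Atlanta is UTC−4:00, so local arrival = 08:12 − 4:00 = 04:12 on Apr 13.

04:12 on Apr 13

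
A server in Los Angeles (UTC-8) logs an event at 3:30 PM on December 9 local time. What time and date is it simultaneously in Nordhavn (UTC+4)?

Nordhavn is 12:00 ahead of Los Angeles.
Shift by the zone difference: 3:30 PM + 12:00 = 3:30 AM on Dec 10 in Nordhavn.

3:30 AM on Dec 10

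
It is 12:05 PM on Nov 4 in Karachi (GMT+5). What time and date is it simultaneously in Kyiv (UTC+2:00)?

9:05 AM on November 4

In UTC: 12:05 PM − 5:00 = 7:05 AM on Nov 4.
Kyiv is UTC+2:00: 7:05 AM + 2:00 = 9:05 AM on Nov 4.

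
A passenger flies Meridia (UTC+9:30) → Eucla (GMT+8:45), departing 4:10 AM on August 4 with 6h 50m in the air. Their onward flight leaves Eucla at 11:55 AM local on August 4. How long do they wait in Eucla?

Convert departure to UTC: 4:10 AM − 9:30 = 6:40 PM UTC on Aug 3.
Add 6 hours 50 minutes flight time → 1:30 AM UTC (Aug 4).
Eucla is UTC+8:45, so local arrival = 1:30 AM + 8:45 = 10:15 AM on Aug 4.
Layover = 11:55 AM − 10:15 AM = 1 hour 40 minutes.

1 hour 40 minutes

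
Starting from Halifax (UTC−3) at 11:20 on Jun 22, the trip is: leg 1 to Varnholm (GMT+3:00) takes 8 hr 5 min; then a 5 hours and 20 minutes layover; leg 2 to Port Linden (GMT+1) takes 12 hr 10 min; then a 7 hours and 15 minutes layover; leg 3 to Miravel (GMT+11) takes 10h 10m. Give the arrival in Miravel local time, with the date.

Convert departure to UTC: 11:20 + 3:00 = 14:20 UTC on Jun 22.
Add 8 hours 5 minutes leg 1 → 22:25 UTC.
Add 5 hours 20 minutes layover in Varnholm → 03:45 UTC (Jun 23).
Add 12 hours and 10 minutes leg 2 → 15:55 UTC.
Add 7 hours and 15 minutes layover in Port Linden → 23:10 UTC.
Add 10 hours and 10 minutes leg 3 → 09:20 UTC (Jun 24).
Miravel is UTC+11:00, so local arrival = 09:20 + 11:00 = 20:20 on Jun 24.

20:20 on June 24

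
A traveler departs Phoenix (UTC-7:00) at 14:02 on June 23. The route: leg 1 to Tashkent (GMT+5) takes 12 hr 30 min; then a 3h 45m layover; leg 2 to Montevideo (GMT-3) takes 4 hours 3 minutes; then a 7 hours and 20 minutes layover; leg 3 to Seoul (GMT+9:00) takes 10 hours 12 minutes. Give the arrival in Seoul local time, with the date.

19:52 on June 25

Convert departure to UTC: 14:02 + 7:00 = 21:02 UTC on Jun 23.
Add 12 hours 30 minutes leg 1 → 09:32 UTC (Jun 24).
Add 3 hours 45 minutes layover in Tashkent → 13:17 UTC.
Add 4 hours 3 minutes leg 2 → 17:20 UTC.
Add 7 hours 20 minutes layover in Montevideo → 00:40 UTC (Jun 25).
Add 10 hours 12 minutes leg 3 → 10:52 UTC.
Seoul is UTC+9:00, so local arrival = 10:52 + 9:00 = 19:52 on Jun 25.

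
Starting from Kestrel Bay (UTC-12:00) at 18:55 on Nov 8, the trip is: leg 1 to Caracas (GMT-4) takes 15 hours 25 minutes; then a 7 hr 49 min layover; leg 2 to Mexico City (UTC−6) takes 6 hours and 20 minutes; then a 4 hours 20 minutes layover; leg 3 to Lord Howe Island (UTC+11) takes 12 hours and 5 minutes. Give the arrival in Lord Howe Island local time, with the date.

Convert departure to UTC: 18:55 + 12:00 = 06:55 UTC on Nov 9.
Add 15 hours and 25 minutes leg 1 → 22:20 UTC.
Add 7 hours and 49 minutes layover in Caracas → 06:09 UTC (Nov 10).
Add 6 hours and 20 minutes leg 2 → 12:29 UTC.
Add 4 hours and 20 minutes layover in Mexico City → 16:49 UTC.
Add 12 hours 5 minutes leg 3 → 04:54 UTC (Nov 11).
Lord Howe Island is UTC+11:00, so local arrival = 04:54 + 11:00 = 15:54 on Nov 11.

15:54 on November 11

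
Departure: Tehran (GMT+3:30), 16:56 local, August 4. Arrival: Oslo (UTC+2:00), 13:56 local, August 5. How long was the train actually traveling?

22 hours 30 minutes

Departure in UTC: 16:56 − 3:30 = 13:26 on Aug 4.
Arrival in UTC: 13:56 − 2:00 = 11:56 on Aug 5.
Elapsed = 11:56 − 13:26 (+1 day) = 22 hours 30 minutes.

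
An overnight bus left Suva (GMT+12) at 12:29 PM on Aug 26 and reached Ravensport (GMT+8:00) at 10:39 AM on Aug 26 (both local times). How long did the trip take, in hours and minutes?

Departure in UTC: 12:29 PM − 12:00 = 12:29 AM on Aug 26.
Arrival in UTC: 10:39 AM − 8:00 = 2:39 AM on Aug 26.
Elapsed = 2:39 AM − 12:29 AM = 2 hours 10 minutes.

2 hours 10 minutes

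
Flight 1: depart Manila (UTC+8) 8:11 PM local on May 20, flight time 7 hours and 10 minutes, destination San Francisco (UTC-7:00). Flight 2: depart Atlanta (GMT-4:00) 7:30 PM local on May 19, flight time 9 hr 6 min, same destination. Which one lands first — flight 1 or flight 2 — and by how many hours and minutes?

the second, by 10 hours 45 minutes

Flight 1 in UTC: 8:11 PM − 8:00 = 12:11 PM on May 20.
+7 hours 10 minutes → arrive 7:21 PM UTC on May 20.
Flight 2 in UTC: 7:30 PM + 4:00 = 11:30 PM on May 19.
+9 hours 6 minutes → arrive 8:36 AM UTC on May 20.
Flight 2 lands earlier by 10 hours 45 minutes.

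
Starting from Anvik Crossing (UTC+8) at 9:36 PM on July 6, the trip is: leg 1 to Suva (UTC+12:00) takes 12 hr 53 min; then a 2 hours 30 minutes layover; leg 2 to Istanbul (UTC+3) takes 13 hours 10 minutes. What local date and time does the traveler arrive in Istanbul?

Convert departure to UTC: 9:36 PM − 8:00 = 1:36 PM UTC on Jul 6.
Add 12 hours 53 minutes leg 1 → 2:29 AM UTC (Jul 7).
Add 2 hours 30 minutes layover in Suva → 4:59 AM UTC.
Add 13 hours 10 minutes leg 2 → 6:09 PM UTC.
Istanbul is UTC+3:00, so local arrival = 6:09 PM + 3:00 = 9:09 PM on Jul 7.

9:09 PM on July 7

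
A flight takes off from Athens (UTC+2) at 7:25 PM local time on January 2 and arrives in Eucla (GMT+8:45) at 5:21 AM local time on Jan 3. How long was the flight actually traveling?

3 hours 11 minutes

Departure in UTC: 7:25 PM − 2:00 = 5:25 PM on Jan 2.
Arrival in UTC: 5:21 AM − 8:45 = 8:36 PM on Jan 2.
Elapsed = 8:36 PM − 5:25 PM = 3 hours 11 minutes.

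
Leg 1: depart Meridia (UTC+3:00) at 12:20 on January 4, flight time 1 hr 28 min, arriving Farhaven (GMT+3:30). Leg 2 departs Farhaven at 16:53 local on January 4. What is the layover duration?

2 hours 35 minutes

Convert departure to UTC: 12:20 − 3:00 = 09:20 UTC on Jan 4.
Add 1 hour 28 minutes flight time → 10:48 UTC.
Farhaven is UTC+3:30, so local arrival = 10:48 + 3:30 = 14:18 on Jan 4.
Layover = 16:53 − 14:18 = 2 hours 35 minutes.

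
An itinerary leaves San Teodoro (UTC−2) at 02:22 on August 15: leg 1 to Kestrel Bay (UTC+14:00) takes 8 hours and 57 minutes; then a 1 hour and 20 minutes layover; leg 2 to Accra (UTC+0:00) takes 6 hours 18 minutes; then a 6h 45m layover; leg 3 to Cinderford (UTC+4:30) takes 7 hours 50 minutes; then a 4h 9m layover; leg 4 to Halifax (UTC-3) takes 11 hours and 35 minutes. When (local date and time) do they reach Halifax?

00:16 on August 17

Convert departure to UTC: 02:22 + 2:00 = 04:22 UTC on Aug 15.
Add 8 hours 57 minutes leg 1 → 13:19 UTC.
Add 1 hour 20 minutes layover in Kestrel Bay → 14:39 UTC.
Add 6 hours and 18 minutes leg 2 → 20:57 UTC.
Add 6 hours and 45 minutes layover in Accra → 03:42 UTC (Aug 16).
Add 7 hours 50 minutes leg 3 → 11:32 UTC.
Add 4 hours 9 minutes layover in Cinderford → 15:41 UTC.
Add 11 hours 35 minutes leg 4 → 03:16 UTC (Aug 17).
Halifax is UTC−3:00, so local arrival = 03:16 − 3:00 = 00:16 on Aug 17.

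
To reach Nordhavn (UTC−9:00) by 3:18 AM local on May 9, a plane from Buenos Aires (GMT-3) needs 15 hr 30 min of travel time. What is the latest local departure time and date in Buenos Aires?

5:48 PM on May 8

Target arrival in UTC: 3:18 AM + 9:00 = 12:18 PM on May 9.
Subtract 15 hours and 30 minutes → departure 8:48 PM UTC on May 8.
Buenos Aires is UTC−3:00: 8:48 PM − 3:00 = 5:48 PM on May 8.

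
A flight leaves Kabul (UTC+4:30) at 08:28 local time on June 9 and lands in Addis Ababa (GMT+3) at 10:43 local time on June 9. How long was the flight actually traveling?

3 hours 45 minutes

Departure in UTC: 08:28 − 4:30 = 03:58 on Jun 9.
Arrival in UTC: 10:43 − 3:00 = 07:43 on Jun 9.
Elapsed = 07:43 − 03:58 = 3 hours 45 minutes.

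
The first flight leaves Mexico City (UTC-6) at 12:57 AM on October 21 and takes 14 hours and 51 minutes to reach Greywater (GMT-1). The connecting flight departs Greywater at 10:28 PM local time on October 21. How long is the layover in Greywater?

1 hour 40 minutes

Convert departure to UTC: 12:57 AM + 6:00 = 6:57 AM UTC on Oct 21.
Add 14 hours 51 minutes flight time → 9:48 PM UTC.
Greywater is UTC−1:00, so local arrival = 9:48 PM − 1:00 = 8:48 PM on Oct 21.
Layover = 10:28 PM − 8:48 PM = 1 hour 40 minutes.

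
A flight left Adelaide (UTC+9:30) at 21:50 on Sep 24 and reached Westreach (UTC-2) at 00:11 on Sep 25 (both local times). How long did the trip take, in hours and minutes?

13 hours 51 minutes

Departure in UTC: 21:50 − 9:30 = 12:20 on Sep 24.
Arrival in UTC: 00:11 + 2:00 = 02:11 on Sep 25.
Elapsed = 02:11 − 12:20 (+1 day) = 13 hours 51 minutes.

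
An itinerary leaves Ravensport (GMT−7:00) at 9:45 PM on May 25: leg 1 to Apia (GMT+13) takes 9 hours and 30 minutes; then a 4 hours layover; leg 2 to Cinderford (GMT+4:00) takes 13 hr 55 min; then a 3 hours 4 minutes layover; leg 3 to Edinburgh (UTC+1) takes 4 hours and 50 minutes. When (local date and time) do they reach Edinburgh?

5:04 PM on May 27

Convert departure to UTC: 9:45 PM + 7:00 = 4:45 AM UTC on May 26.
Add 9 hours and 30 minutes leg 1 → 2:15 PM UTC.
Add 4 hours layover in Apia → 6:15 PM UTC.
Add 13 hours and 55 minutes leg 2 → 8:10 AM UTC (May 27).
Add 3 hours and 4 minutes layover in Cinderford → 11:14 AM UTC.
Add 4 hours and 50 minutes leg 3 → 4:04 PM UTC.
Edinburgh is UTC+1:00, so local arrival = 4:04 PM + 1:00 = 5:04 PM on May 27.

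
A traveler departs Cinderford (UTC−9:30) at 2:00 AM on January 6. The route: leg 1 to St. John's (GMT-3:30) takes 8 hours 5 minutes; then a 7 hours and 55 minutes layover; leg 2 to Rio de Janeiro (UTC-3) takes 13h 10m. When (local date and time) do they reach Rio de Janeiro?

1:40 PM on January 7

Convert departure to UTC: 2:00 AM + 9:30 = 11:30 AM UTC on Jan 6.
Add 8 hours 5 minutes leg 1 → 7:35 PM UTC.
Add 7 hours and 55 minutes layover in St. John's → 3:30 AM UTC (Jan 7).
Add 13 hours 10 minutes leg 2 → 4:40 PM UTC.
Rio de Janeiro is UTC−3:00, so local arrival = 4:40 PM − 3:00 = 1:40 PM on Jan 7.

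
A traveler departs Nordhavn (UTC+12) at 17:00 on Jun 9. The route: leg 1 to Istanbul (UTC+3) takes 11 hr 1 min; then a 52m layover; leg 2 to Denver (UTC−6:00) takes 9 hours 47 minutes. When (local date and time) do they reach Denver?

20:40 on Jun 9

Convert departure to UTC: 17:00 − 12:00 = 05:00 UTC on Jun 9.
Add 11 hours and 1 minute leg 1 → 16:01 UTC.
Add 52 minutes layover in Istanbul → 16:53 UTC.
Add 9 hours 47 minutes leg 2 → 02:40 UTC (Jun 10).
Denver is UTC−6:00, so local arrival = 02:40 − 6:00 = 20:40 on Jun 9.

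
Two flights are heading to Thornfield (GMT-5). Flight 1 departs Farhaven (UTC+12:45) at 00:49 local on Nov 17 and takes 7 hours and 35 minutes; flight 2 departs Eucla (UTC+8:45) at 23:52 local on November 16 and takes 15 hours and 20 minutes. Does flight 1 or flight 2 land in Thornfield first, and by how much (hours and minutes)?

Flight 1 in UTC: 00:49 − 12:45 = 12:04 on Nov 16.
+7 hours 35 minutes → arrive 19:39 UTC on Nov 16.
Flight 2 in UTC: 23:52 − 8:45 = 15:07 on Nov 16.
+15 hours and 20 minutes → arrive 06:27 UTC on Nov 17.
Flight 1 lands earlier by 10 hours 48 minutes.

the first, by 10 hours 48 minutes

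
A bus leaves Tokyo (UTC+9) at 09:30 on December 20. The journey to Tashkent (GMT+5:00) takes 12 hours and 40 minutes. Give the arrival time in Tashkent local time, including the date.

Convert departure to UTC: 09:30 − 9:00 = 00:30 UTC on Dec 20.
Add 12 hours and 40 minutes travel time → 13:10 UTC.
Tashkent is UTC+5:00, so local arrival = 13:10 + 5:00 = 18:10 on Dec 20.

18:10 on Dec 20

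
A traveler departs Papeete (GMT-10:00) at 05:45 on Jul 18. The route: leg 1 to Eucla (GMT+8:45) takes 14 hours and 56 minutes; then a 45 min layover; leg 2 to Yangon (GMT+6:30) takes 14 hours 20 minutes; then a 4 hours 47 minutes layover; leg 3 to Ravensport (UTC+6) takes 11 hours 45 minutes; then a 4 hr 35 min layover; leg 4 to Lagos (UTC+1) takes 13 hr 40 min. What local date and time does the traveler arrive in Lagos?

09:33 on July 21

Convert departure to UTC: 05:45 + 10:00 = 15:45 UTC on Jul 18.
Add 14 hours 56 minutes leg 1 → 06:41 UTC (Jul 19).
Add 45 minutes layover in Eucla → 07:26 UTC.
Add 14 hours and 20 minutes leg 2 → 21:46 UTC.
Add 4 hours and 47 minutes layover in Yangon → 02:33 UTC (Jul 20).
Add 11 hours 45 minutes leg 3 → 14:18 UTC.
Add 4 hours 35 minutes layover in Ravensport → 18:53 UTC.
Add 13 hours 40 minutes leg 4 → 08:33 UTC (Jul 21).
Lagos is UTC+1:00, so local arrival = 08:33 + 1:00 = 09:33 on Jul 21.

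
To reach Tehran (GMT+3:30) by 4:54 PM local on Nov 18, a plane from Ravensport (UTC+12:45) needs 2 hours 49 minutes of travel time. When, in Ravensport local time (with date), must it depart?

11:20 PM on Nov 18

Target arrival in UTC: 4:54 PM − 3:30 = 1:24 PM on Nov 18.
Subtract 2 hours and 49 minutes → departure 10:35 AM UTC on Nov 18.
Ravensport is UTC+12:45: 10:35 AM + 12:45 = 11:20 PM on Nov 18.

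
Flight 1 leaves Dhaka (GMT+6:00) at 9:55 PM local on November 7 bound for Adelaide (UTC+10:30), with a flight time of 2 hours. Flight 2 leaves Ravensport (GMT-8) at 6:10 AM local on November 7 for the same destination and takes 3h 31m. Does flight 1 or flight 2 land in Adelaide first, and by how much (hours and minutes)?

the second, by 14 minutes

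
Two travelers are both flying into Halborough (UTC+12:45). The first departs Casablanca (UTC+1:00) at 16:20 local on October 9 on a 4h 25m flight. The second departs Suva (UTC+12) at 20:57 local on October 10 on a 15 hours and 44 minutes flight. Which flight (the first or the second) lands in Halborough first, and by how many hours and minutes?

Flight 1 in UTC: 16:20 − 1:00 = 15:20 on Oct 9.
+4 hours and 25 minutes → arrive 19:45 UTC on Oct 9.
Flight 2 in UTC: 20:57 − 12:00 = 08:57 on Oct 10.
+15 hours and 44 minutes → arrive 00:41 UTC on Oct 11.
Flight 1 lands earlier by 28 hours 56 minutes.

the first, by 28 hours 56 minutes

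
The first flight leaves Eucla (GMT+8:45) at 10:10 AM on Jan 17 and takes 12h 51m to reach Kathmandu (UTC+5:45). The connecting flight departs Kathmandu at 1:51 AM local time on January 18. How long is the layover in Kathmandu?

5 hours 50 minutes

Convert departure to UTC: 10:10 AM − 8:45 = 1:25 AM UTC on Jan 17.
Add 12 hours and 51 minutes flight time → 2:16 PM UTC.
Kathmandu is UTC+5:45, so local arrival = 2:16 PM + 5:45 = 8:01 PM on Jan 17.
Layover = 1:51 AM − 8:01 PM (+1 day) = 5 hours 50 minutes.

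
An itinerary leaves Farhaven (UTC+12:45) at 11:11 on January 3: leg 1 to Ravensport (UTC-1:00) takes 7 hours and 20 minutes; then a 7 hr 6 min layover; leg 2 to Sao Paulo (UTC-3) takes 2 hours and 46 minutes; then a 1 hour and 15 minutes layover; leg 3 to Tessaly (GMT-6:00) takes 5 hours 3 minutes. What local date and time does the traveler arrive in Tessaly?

15:56 on Jan 3

Convert departure to UTC: 11:11 − 12:45 = 22:26 UTC on Jan 2.
Add 7 hours 20 minutes leg 1 → 05:46 UTC (Jan 3).
Add 7 hours 6 minutes layover in Ravensport → 12:52 UTC.
Add 2 hours and 46 minutes leg 2 → 15:38 UTC.
Add 1 hour 15 minutes layover in Sao Paulo → 16:53 UTC.
Add 5 hours 3 minutes leg 3 → 21:56 UTC.
Tessaly is UTC−6:00, so local arrival = 21:56 − 6:00 = 15:56 on Jan 3.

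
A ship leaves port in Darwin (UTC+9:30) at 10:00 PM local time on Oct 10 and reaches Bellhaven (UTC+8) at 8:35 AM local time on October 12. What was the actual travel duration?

36 hours 5 minutes

Departure in UTC: 10:00 PM − 9:30 = 12:30 PM on Oct 10.
Arrival in UTC: 8:35 AM − 8:00 = 12:35 AM on Oct 12.
Elapsed = 12:35 AM − 12:30 PM (+2 days) = 36 hours 5 minutes.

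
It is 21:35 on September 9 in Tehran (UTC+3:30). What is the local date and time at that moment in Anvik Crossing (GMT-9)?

In UTC: 21:35 − 3:30 = 18:05 on Sep 9.
Anvik Crossing is UTC−9:00: 18:05 − 9:00 = 09:05 on Sep 9.

09:05 on September 9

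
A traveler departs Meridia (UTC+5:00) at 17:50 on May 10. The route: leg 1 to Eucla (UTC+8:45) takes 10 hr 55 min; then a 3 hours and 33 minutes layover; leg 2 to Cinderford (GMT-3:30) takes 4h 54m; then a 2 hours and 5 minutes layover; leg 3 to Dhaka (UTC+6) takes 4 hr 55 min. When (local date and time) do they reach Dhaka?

21:12 on May 11

Convert departure to UTC: 17:50 − 5:00 = 12:50 UTC on May 10.
Add 10 hours and 55 minutes leg 1 → 23:45 UTC.
Add 3 hours 33 minutes layover in Eucla → 03:18 UTC (May 11).
Add 4 hours 54 minutes leg 2 → 08:12 UTC.
Add 2 hours and 5 minutes layover in Cinderford → 10:17 UTC.
Add 4 hours 55 minutes leg 3 → 15:12 UTC.
Dhaka is UTC+6:00, so local arrival = 15:12 + 6:00 = 21:12 on May 11.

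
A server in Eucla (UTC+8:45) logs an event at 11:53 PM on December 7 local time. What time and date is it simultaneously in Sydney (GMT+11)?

2:08 AM on Dec 8

In UTC: 11:53 PM − 8:45 = 3:08 PM on Dec 7.
Sydney is UTC+11:00: 3:08 PM + 11:00 = 2:08 AM on Dec 8.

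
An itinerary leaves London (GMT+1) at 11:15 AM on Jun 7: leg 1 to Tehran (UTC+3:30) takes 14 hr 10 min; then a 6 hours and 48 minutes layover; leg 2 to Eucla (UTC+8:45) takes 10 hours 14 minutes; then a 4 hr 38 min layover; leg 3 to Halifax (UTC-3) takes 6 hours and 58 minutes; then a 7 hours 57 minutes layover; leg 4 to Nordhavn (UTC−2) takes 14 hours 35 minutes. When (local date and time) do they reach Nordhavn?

1:35 AM on June 10

Convert departure to UTC: 11:15 AM − 1:00 = 10:15 AM UTC on Jun 7.
Add 14 hours 10 minutes leg 1 → 12:25 AM UTC (Jun 8).
Add 6 hours and 48 minutes layover in Tehran → 7:13 AM UTC.
Add 10 hours and 14 minutes leg 2 → 5:27 PM UTC.
Add 4 hours 38 minutes layover in Eucla → 10:05 PM UTC.
Add 6 hours 58 minutes leg 3 → 5:03 AM UTC (Jun 9).
Add 7 hours 57 minutes layover in Halifax → 1:00 PM UTC.
Add 14 hours and 35 minutes leg 4 → 3:35 AM UTC (Jun 10).
Nordhavn is UTC−2:00, so local arrival = 3:35 AM − 2:00 = 1:35 AM on Jun 10.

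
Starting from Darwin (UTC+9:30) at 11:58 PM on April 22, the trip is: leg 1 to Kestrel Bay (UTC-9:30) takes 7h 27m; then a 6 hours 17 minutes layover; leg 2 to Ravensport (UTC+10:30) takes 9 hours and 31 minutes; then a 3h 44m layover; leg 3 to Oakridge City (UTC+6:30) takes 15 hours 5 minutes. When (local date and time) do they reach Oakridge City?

3:02 PM on Apr 24

Convert departure to UTC: 11:58 PM − 9:30 = 2:28 PM UTC on Apr 22.
Add 7 hours and 27 minutes leg 1 → 9:55 PM UTC.
Add 6 hours 17 minutes layover in Kestrel Bay → 4:12 AM UTC (Apr 23).
Add 9 hours 31 minutes leg 2 → 1:43 PM UTC.
Add 3 hours and 44 minutes layover in Ravensport → 5:27 PM UTC.
Add 15 hours and 5 minutes leg 3 → 8:32 AM UTC (Apr 24).
Oakridge City is UTC+6:30, so local arrival = 8:32 AM + 6:30 = 3:02 PM on Apr 24.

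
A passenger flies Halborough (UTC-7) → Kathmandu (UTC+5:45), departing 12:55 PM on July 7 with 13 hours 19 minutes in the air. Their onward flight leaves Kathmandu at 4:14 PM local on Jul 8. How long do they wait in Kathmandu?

1 hour 15 minutes

Convert departure to UTC: 12:55 PM + 7:00 = 7:55 PM UTC on Jul 7.
Add 13 hours and 19 minutes flight time → 9:14 AM UTC (Jul 8).
Kathmandu is UTC+5:45, so local arrival = 9:14 AM + 5:45 = 2:59 PM on Jul 8.
Layover = 4:14 PM − 2:59 PM = 1 hour 15 minutes.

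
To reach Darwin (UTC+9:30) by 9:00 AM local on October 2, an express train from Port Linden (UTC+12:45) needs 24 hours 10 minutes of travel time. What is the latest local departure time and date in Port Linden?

Target arrival in UTC: 9:00 AM − 9:30 = 11:30 PM on Oct 1.
Subtract 24 hours 10 minutes → departure 11:20 PM UTC on Sep 30.
Port Linden is UTC+12:45: 11:20 PM + 12:45 = 12:05 PM on Oct 1.

12:05 PM on October 1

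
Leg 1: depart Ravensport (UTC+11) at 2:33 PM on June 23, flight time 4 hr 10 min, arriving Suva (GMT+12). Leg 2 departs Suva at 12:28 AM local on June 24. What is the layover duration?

4 hours 45 minutes

Convert departure to UTC: 2:33 PM − 11:00 = 3:33 AM UTC on Jun 23.
Add 4 hours 10 minutes flight time → 7:43 AM UTC.
Suva is UTC+12:00, so local arrival = 7:43 AM + 12:00 = 7:43 PM on Jun 23.
Layover = 12:28 AM − 7:43 PM (+1 day) = 4 hours 45 minutes.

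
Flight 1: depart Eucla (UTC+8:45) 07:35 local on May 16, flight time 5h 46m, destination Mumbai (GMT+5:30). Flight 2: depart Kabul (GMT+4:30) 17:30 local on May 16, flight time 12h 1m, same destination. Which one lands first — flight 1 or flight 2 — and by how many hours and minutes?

the first, by 20 hours 25 minutes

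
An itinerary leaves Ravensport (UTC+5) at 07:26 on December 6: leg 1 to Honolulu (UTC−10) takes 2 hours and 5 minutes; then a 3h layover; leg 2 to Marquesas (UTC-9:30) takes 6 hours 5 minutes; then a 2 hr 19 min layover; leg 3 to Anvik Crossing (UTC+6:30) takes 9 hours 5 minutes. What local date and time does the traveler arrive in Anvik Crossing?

Convert departure to UTC: 07:26 − 5:00 = 02:26 UTC on Dec 6.
Add 2 hours 5 minutes leg 1 → 04:31 UTC.
Add 3 hours layover in Honolulu → 07:31 UTC.
Add 6 hours 5 minutes leg 2 → 13:36 UTC.
Add 2 hours 19 minutes layover in Marquesas → 15:55 UTC.
Add 9 hours 5 minutes leg 3 → 01:00 UTC (Dec 7).
Anvik Crossing is UTC+6:30, so local arrival = 01:00 + 6:30 = 07:30 on Dec 7.

07:30 on December 7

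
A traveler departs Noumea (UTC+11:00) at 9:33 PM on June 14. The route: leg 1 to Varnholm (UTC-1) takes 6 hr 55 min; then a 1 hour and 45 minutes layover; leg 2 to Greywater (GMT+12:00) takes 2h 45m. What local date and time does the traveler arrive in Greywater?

9:58 AM on Jun 15

Convert departure to UTC: 9:33 PM − 11:00 = 10:33 AM UTC on Jun 14.
Add 6 hours 55 minutes leg 1 → 5:28 PM UTC.
Add 1 hour and 45 minutes layover in Varnholm → 7:13 PM UTC.
Add 2 hours and 45 minutes leg 2 → 9:58 PM UTC.
Greywater is UTC+12:00, so local arrival = 9:58 PM + 12:00 = 9:58 AM on Jun 15.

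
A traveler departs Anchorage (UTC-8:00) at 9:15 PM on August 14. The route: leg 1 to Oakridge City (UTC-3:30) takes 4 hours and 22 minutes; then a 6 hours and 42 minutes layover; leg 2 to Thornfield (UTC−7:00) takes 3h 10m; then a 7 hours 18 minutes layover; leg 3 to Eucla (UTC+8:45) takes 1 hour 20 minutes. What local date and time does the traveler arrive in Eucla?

Convert departure to UTC: 9:15 PM + 8:00 = 5:15 AM UTC on Aug 15.
Add 4 hours 22 minutes leg 1 → 9:37 AM UTC.
Add 6 hours 42 minutes layover in Oakridge City → 4:19 PM UTC.
Add 3 hours and 10 minutes leg 2 → 7:29 PM UTC.
Add 7 hours and 18 minutes layover in Thornfield → 2:47 AM UTC (Aug 16).
Add 1 hour and 20 minutes leg 3 → 4:07 AM UTC.
Eucla is UTC+8:45, so local arrival = 4:07 AM + 8:45 = 12:52 PM on Aug 16.

12:52 PM on August 16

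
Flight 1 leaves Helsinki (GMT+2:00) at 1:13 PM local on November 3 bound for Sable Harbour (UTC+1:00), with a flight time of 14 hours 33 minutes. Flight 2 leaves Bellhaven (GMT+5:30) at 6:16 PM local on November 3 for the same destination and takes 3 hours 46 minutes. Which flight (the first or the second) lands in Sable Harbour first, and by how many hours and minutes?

Flight 1 in UTC: 1:13 PM − 2:00 = 11:13 AM on Nov 3.
+14 hours and 33 minutes → arrive 1:46 AM UTC on Nov 4.
Flight 2 in UTC: 6:16 PM − 5:30 = 12:46 PM on Nov 3.
+3 hours and 46 minutes → arrive 4:32 PM UTC on Nov 3.
Flight 2 lands earlier by 9 hours 14 minutes.

the second, by 9 hours 14 minutes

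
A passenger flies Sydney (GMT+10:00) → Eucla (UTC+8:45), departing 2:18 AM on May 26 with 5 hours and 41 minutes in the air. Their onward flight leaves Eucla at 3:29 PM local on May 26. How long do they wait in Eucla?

8 hours 45 minutes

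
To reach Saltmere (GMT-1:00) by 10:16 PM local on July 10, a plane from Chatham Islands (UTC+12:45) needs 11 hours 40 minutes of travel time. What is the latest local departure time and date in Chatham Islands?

Target arrival in UTC: 10:16 PM + 1:00 = 11:16 PM on Jul 10.
Subtract 11 hours 40 minutes → departure 11:36 AM UTC on Jul 10.
Chatham Islands is UTC+12:45: 11:36 AM + 12:45 = 12:21 AM on Jul 11.

12:21 AM on Jul 11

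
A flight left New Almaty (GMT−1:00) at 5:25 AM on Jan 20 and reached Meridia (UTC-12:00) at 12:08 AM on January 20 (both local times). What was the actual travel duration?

Meridia is 11:00 behind New Almaty.
Clock-face elapsed time (ignoring zones) is −5 hours 17 minutes.
Actual elapsed = −5 hours 17 minutes + 11:00 = 5 hours 43 minutes.

5 hours 43 minutes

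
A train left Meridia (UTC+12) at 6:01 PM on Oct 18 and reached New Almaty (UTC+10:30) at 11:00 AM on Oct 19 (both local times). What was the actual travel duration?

New Almaty is 1:30 behind Meridia.
Clock-face elapsed time (ignoring zones) is 16 hours 59 minutes.
Actual elapsed = 16 hours 59 minutes + 1:30 = 18 hours 29 minutes.

18 hours 29 minutes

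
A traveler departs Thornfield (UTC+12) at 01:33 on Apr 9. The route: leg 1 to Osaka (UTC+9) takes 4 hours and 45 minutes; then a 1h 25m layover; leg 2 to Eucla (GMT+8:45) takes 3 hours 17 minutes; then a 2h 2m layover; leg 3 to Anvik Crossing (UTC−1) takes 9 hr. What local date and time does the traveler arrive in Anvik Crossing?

09:02 on Apr 9

Convert departure to UTC: 01:33 − 12:00 = 13:33 UTC on Apr 8.
Add 4 hours 45 minutes leg 1 → 18:18 UTC.
Add 1 hour 25 minutes layover in Osaka → 19:43 UTC.
Add 3 hours 17 minutes leg 2 → 23:00 UTC.
Add 2 hours 2 minutes layover in Eucla → 01:02 UTC (Apr 9).
Add 9 hours leg 3 → 10:02 UTC.
Anvik Crossing is UTC−1:00, so local arrival = 10:02 − 1:00 = 09:02 on Apr 9.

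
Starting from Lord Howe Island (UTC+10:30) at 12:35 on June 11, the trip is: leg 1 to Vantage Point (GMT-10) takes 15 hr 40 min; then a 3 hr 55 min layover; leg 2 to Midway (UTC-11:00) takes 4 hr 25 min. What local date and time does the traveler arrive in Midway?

15:05 on June 11

Convert departure to UTC: 12:35 − 10:30 = 02:05 UTC on Jun 11.
Add 15 hours 40 minutes leg 1 → 17:45 UTC.
Add 3 hours and 55 minutes layover in Vantage Point → 21:40 UTC.
Add 4 hours and 25 minutes leg 2 → 02:05 UTC (Jun 12).
Midway is UTC−11:00, so local arrival = 02:05 − 11:00 = 15:05 on Jun 11.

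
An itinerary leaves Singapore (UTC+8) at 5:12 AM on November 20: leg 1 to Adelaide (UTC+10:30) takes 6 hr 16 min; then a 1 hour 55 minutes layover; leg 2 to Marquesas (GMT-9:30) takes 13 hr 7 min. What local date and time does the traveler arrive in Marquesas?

9:00 AM on Nov 20

Convert departure to UTC: 5:12 AM − 8:00 = 9:12 PM UTC on Nov 19.
Add 6 hours 16 minutes leg 1 → 3:28 AM UTC (Nov 20).
Add 1 hour and 55 minutes layover in Adelaide → 5:23 AM UTC.
Add 13 hours 7 minutes leg 2 → 6:30 PM UTC.
Marquesas is UTC−9:30, so local arrival = 6:30 PM − 9:30 = 9:00 AM on Nov 20.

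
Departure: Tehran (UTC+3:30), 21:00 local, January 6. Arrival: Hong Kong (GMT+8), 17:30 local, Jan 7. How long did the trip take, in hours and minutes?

16 hours

Departure in UTC: 21:00 − 3:30 = 17:30 on Jan 6.
Arrival in UTC: 17:30 − 8:00 = 09:30 on Jan 7.
Elapsed = 09:30 − 17:30 (+1 day) = 16 hours.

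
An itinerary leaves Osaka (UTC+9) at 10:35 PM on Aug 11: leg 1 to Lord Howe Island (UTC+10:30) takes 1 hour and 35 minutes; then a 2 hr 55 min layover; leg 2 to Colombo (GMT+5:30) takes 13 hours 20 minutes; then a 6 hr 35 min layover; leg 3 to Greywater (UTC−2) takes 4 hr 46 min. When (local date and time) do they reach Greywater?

Convert departure to UTC: 10:35 PM − 9:00 = 1:35 PM UTC on Aug 11.
Add 1 hour 35 minutes leg 1 → 3:10 PM UTC.
Add 2 hours and 55 minutes layover in Lord Howe Island → 6:05 PM UTC.
Add 13 hours and 20 minutes leg 2 → 7:25 AM UTC (Aug 12).
Add 6 hours and 35 minutes layover in Colombo → 2:00 PM UTC.
Add 4 hours 46 minutes leg 3 → 6:46 PM UTC.
Greywater is UTC−2:00, so local arrival = 6:46 PM − 2:00 = 4:46 PM on Aug 12.

4:46 PM on August 12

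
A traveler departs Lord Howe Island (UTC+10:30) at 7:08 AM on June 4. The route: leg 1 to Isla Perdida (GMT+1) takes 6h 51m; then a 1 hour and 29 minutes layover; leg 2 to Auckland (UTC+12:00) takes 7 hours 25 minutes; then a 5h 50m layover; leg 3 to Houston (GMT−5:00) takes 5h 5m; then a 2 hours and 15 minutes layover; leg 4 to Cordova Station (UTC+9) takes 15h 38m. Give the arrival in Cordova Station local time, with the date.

2:11 AM on June 6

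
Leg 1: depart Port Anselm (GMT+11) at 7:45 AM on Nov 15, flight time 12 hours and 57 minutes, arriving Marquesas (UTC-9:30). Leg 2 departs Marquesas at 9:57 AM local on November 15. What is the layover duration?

Convert departure to UTC: 7:45 AM − 11:00 = 8:45 PM UTC on Nov 14.
Add 12 hours and 57 minutes flight time → 9:42 AM UTC (Nov 15).
Marquesas is UTC−9:30, so local arrival = 9:42 AM − 9:30 = 12:12 AM on Nov 15.
Layover = 9:57 AM − 12:12 AM = 9 hours 45 minutes.

9 hours 45 minutes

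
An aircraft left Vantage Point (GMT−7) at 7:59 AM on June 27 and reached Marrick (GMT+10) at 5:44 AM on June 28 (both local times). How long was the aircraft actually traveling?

4 hours 45 minutes

Departure in UTC: 7:59 AM + 7:00 = 2:59 PM on Jun 27.
Arrival in UTC: 5:44 AM − 10:00 = 7:44 PM on Jun 27.
Elapsed = 7:44 PM − 2:59 PM = 4 hours 45 minutes.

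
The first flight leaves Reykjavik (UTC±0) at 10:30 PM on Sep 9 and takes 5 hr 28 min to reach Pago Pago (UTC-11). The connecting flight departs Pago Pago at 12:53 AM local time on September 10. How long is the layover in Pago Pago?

7 hours 55 minutes

Reykjavik is at UTC+0, so departure is already 10:30 PM UTC on Sep 9.
Add 5 hours 28 minutes flight time → 3:58 AM UTC (Sep 10).
Pago Pago is UTC−11:00, so local arrival = 3:58 AM − 11:00 = 4:58 PM on Sep 9.
Layover = 12:53 AM − 4:58 PM (+1 day) = 7 hours 55 minutes.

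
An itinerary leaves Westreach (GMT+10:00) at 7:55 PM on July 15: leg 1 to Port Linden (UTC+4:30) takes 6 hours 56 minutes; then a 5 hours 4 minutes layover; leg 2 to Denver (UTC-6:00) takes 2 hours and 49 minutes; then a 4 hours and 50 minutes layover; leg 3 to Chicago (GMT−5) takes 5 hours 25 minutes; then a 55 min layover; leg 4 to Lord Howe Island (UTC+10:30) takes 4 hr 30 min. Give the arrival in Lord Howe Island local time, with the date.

Convert departure to UTC: 7:55 PM − 10:00 = 9:55 AM UTC on Jul 15.
Add 6 hours 56 minutes leg 1 → 4:51 PM UTC.
Add 5 hours 4 minutes layover in Port Linden → 9:55 PM UTC.
Add 2 hours and 49 minutes leg 2 → 12:44 AM UTC (Jul 16).
Add 4 hours and 50 minutes layover in Denver → 5:34 AM UTC.
Add 5 hours 25 minutes leg 3 → 10:59 AM UTC.
Add 55 minutes layover in Chicago → 11:54 AM UTC.
Add 4 hours and 30 minutes leg 4 → 4:24 PM UTC.
Lord Howe Island is UTC+10:30, so local arrival = 4:24 PM + 10:30 = 2:54 AM on Jul 17.

2:54 AM on July 17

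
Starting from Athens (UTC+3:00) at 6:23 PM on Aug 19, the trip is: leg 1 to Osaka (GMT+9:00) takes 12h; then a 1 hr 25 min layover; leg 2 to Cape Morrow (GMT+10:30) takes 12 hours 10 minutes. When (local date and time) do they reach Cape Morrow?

Convert departure to UTC: 6:23 PM − 3:00 = 3:23 PM UTC on Aug 19.
Add 12 hours leg 1 → 3:23 AM UTC (Aug 20).
Add 1 hour 25 minutes layover in Osaka → 4:48 AM UTC.
Add 12 hours and 10 minutes leg 2 → 4:58 PM UTC.
Cape Morrow is UTC+10:30, so local arrival = 4:58 PM + 10:30 = 3:28 AM on Aug 21.

3:28 AM on Aug 21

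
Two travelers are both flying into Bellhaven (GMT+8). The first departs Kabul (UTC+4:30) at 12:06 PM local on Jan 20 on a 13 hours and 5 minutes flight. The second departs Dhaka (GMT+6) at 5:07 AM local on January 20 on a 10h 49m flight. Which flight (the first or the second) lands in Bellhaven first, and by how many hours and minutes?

the second, by 10 hours 45 minutes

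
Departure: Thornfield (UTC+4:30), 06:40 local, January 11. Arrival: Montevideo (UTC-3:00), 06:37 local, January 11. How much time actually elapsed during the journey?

Departure in UTC: 06:40 − 4:30 = 02:10 on Jan 11.
Arrival in UTC: 06:37 + 3:00 = 09:37 on Jan 11.
Elapsed = 09:37 − 02:10 = 7 hours 27 minutes.

7 hours 27 minutes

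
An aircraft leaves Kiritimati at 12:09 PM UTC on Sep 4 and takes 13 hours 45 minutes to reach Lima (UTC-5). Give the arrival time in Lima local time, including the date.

Departure is given in UTC: 12:09 PM on Sep 4.
Add 13 hours 45 minutes → 1:54 AM UTC (Sep 5).
Lima is UTC−5:00: 1:54 AM − 5:00 = 8:54 PM on Sep 4.

8:54 PM on September 4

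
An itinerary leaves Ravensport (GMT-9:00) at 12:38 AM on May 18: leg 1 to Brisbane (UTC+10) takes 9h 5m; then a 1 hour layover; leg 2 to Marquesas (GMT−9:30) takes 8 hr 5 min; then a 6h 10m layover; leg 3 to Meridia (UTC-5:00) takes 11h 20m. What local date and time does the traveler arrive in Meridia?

Convert departure to UTC: 12:38 AM + 9:00 = 9:38 AM UTC on May 18.
Add 9 hours 5 minutes leg 1 → 6:43 PM UTC.
Add 1 hour layover in Brisbane → 7:43 PM UTC.
Add 8 hours 5 minutes leg 2 → 3:48 AM UTC (May 19).
Add 6 hours and 10 minutes layover in Marquesas → 9:58 AM UTC.
Add 11 hours and 20 minutes leg 3 → 9:18 PM UTC.
Meridia is UTC−5:00, so local arrival = 9:18 PM − 5:00 = 4:18 PM on May 19.

4:18 PM on May 19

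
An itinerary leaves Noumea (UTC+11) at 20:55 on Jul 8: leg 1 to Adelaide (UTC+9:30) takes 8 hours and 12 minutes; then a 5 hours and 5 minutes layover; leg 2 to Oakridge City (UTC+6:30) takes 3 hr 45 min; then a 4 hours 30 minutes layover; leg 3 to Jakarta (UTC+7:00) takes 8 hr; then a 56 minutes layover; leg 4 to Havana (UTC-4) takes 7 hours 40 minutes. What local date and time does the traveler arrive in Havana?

Convert departure to UTC: 20:55 − 11:00 = 09:55 UTC on Jul 8.
Add 8 hours and 12 minutes leg 1 → 18:07 UTC.
Add 5 hours 5 minutes layover in Adelaide → 23:12 UTC.
Add 3 hours 45 minutes leg 2 → 02:57 UTC (Jul 9).
Add 4 hours 30 minutes layover in Oakridge City → 07:27 UTC.
Add 8 hours leg 3 → 15:27 UTC.
Add 56 minutes layover in Jakarta → 16:23 UTC.
Add 7 hours and 40 minutes leg 4 → 00:03 UTC (Jul 10).
Havana is UTC−4:00, so local arrival = 00:03 − 4:00 = 20:03 on Jul 9.

20:03 on Jul 9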